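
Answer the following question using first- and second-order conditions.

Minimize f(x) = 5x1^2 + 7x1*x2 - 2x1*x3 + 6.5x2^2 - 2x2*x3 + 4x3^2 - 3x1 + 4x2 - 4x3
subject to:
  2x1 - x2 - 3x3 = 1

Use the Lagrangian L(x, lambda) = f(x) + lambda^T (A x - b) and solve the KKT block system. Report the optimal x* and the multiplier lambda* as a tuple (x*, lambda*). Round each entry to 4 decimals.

Form the Lagrangian:
  L(x, lambda) = (1/2) x^T Q x + c^T x + lambda^T (A x - b)
Stationarity (grad_x L = 0): Q x + c + A^T lambda = 0.
Primal feasibility: A x = b.

This gives the KKT block system:
  [ Q   A^T ] [ x     ]   [-c ]
  [ A    0  ] [ lambda ] = [ b ]

Solving the linear system:
  x*      = (0.928, -0.7303, 0.5287)
  lambda* = (-0.0552)
  f(x*)   = -3.8824

x* = (0.928, -0.7303, 0.5287), lambda* = (-0.0552)


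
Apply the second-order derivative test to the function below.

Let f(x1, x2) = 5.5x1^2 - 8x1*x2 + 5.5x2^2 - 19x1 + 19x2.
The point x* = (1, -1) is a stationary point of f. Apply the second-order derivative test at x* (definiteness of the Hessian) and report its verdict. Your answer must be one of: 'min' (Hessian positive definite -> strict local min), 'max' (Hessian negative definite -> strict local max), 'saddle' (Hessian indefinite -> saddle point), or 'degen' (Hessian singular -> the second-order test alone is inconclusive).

Compute the Hessian H = grad^2 f:
  H = [[11, -8], [-8, 11]]
Verify stationarity: grad f(x*) = H x* + g = (0, 0).
Eigenvalues of H: 3, 19.
Both eigenvalues > 0, so H is positive definite -> x* is a strict local min.

min


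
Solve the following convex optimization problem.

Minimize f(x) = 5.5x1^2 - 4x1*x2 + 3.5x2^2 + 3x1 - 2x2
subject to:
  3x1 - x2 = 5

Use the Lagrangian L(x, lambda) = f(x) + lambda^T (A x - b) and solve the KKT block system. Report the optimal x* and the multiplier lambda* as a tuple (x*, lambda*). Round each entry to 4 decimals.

Form the Lagrangian:
  L(x, lambda) = (1/2) x^T Q x + c^T x + lambda^T (A x - b)
Stationarity (grad_x L = 0): Q x + c + A^T lambda = 0.
Primal feasibility: A x = b.

This gives the KKT block system:
  [ Q   A^T ] [ x     ]   [-c ]
  [ A    0  ] [ lambda ] = [ b ]

Solving the linear system:
  x*      = (1.76, 0.28)
  lambda* = (-7.08)
  f(x*)   = 20.06

x* = (1.76, 0.28), lambda* = (-7.08)


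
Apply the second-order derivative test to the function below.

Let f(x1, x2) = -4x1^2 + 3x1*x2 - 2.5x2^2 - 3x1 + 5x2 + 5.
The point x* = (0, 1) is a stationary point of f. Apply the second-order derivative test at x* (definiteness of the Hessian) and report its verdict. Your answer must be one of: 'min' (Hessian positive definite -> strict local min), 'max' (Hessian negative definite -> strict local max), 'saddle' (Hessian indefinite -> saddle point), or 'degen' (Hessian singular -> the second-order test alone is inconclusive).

Compute the Hessian H = grad^2 f:
  H = [[-8, 3], [3, -5]]
Verify stationarity: grad f(x*) = H x* + g = (0, 0).
Eigenvalues of H: -9.8541, -3.1459.
Both eigenvalues < 0, so H is negative definite -> x* is a strict local max.

max


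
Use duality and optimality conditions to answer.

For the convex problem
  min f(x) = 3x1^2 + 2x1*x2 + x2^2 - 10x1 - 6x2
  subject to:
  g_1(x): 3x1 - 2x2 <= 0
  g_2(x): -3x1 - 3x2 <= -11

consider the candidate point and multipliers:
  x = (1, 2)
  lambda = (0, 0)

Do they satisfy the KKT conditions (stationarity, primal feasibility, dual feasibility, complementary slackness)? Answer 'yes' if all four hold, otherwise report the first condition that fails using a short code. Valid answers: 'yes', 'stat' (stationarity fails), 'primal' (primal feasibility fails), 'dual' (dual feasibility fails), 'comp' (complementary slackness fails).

Gradient of f: grad f(x) = Q x + c = (0, 0)
Constraint values g_i(x) = a_i^T x - b_i:
  g_1((1, 2)) = -1
  g_2((1, 2)) = 2
Stationarity residual: grad f(x) + sum_i lambda_i a_i = (0, 0)
  -> stationarity OK
Primal feasibility (all g_i <= 0): FAILS
Dual feasibility (all lambda_i >= 0): OK
Complementary slackness (lambda_i * g_i(x) = 0 for all i): OK

Verdict: the first failing condition is primal_feasibility -> primal.

primal


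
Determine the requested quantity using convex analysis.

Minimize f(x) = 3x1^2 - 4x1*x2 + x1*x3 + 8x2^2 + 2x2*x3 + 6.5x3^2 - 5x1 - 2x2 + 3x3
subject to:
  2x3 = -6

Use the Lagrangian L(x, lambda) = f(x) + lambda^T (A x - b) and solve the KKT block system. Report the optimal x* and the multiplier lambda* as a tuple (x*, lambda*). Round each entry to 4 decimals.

Form the Lagrangian:
  L(x, lambda) = (1/2) x^T Q x + c^T x + lambda^T (A x - b)
Stationarity (grad_x L = 0): Q x + c + A^T lambda = 0.
Primal feasibility: A x = b.

This gives the KKT block system:
  [ Q   A^T ] [ x     ]   [-c ]
  [ A    0  ] [ lambda ] = [ b ]

Solving the linear system:
  x*      = (2, 1, -3)
  lambda* = (16)
  f(x*)   = 37.5

x* = (2, 1, -3), lambda* = (16)


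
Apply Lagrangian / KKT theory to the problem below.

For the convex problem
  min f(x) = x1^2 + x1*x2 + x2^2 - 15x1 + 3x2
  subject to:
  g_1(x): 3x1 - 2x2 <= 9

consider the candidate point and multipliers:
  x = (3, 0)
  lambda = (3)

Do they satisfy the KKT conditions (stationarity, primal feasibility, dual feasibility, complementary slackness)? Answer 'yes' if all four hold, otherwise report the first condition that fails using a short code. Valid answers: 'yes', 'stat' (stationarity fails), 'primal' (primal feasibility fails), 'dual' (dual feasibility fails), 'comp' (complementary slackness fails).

Gradient of f: grad f(x) = Q x + c = (-9, 6)
Constraint values g_i(x) = a_i^T x - b_i:
  g_1((3, 0)) = 0
Stationarity residual: grad f(x) + sum_i lambda_i a_i = (0, 0)
  -> stationarity OK
Primal feasibility (all g_i <= 0): OK
Dual feasibility (all lambda_i >= 0): OK
Complementary slackness (lambda_i * g_i(x) = 0 for all i): OK

Verdict: yes, KKT holds.

yes


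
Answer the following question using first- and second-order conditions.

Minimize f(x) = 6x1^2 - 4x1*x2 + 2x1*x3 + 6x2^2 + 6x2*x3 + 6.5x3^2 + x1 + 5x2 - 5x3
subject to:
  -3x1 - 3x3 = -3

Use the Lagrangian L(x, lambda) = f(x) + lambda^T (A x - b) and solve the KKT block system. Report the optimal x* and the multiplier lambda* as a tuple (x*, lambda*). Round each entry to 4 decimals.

Form the Lagrangian:
  L(x, lambda) = (1/2) x^T Q x + c^T x + lambda^T (A x - b)
Stationarity (grad_x L = 0): Q x + c + A^T lambda = 0.
Primal feasibility: A x = b.

This gives the KKT block system:
  [ Q   A^T ] [ x     ]   [-c ]
  [ A    0  ] [ lambda ] = [ b ]

Solving the linear system:
  x*      = (-0.3289, -1.1908, 1.3289)
  lambda* = (1.4912)
  f(x*)   = -4.227

x* = (-0.3289, -1.1908, 1.3289), lambda* = (1.4912)


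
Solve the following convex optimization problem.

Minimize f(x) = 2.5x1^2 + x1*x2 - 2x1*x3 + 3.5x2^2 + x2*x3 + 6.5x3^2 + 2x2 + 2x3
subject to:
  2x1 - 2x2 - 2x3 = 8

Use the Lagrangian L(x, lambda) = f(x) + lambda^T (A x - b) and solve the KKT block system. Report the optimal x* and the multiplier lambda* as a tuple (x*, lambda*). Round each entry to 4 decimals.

Form the Lagrangian:
  L(x, lambda) = (1/2) x^T Q x + c^T x + lambda^T (A x - b)
Stationarity (grad_x L = 0): Q x + c + A^T lambda = 0.
Primal feasibility: A x = b.

This gives the KKT block system:
  [ Q   A^T ] [ x     ]   [-c ]
  [ A    0  ] [ lambda ] = [ b ]

Solving the linear system:
  x*      = (1.8947, -1.7193, -0.386)
  lambda* = (-4.2632)
  f(x*)   = 14.9474

x* = (1.8947, -1.7193, -0.386), lambda* = (-4.2632)


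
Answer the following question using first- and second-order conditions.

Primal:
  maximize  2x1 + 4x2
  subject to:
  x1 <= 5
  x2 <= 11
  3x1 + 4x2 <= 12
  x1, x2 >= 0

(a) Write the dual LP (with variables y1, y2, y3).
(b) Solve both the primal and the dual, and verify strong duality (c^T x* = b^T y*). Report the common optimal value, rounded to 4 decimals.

The standard primal-dual pair for 'max c^T x s.t. A x <= b, x >= 0' is:
  Dual:  min b^T y  s.t.  A^T y >= c,  y >= 0.

So the dual LP is:
  minimize  5y1 + 11y2 + 12y3
  subject to:
    y1 + 3y3 >= 2
    y2 + 4y3 >= 4
    y1, y2, y3 >= 0

Solving the primal: x* = (0, 3).
  primal value c^T x* = 12.
Solving the dual: y* = (0, 0, 1).
  dual value b^T y* = 12.
Strong duality: c^T x* = b^T y*. Confirmed.

12


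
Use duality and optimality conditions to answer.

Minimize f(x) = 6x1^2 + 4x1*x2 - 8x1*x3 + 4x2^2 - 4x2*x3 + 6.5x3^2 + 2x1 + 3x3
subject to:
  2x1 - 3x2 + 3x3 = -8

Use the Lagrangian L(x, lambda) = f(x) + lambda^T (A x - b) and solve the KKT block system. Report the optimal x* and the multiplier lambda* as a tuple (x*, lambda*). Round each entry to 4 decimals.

Form the Lagrangian:
  L(x, lambda) = (1/2) x^T Q x + c^T x + lambda^T (A x - b)
Stationarity (grad_x L = 0): Q x + c + A^T lambda = 0.
Primal feasibility: A x = b.

This gives the KKT block system:
  [ Q   A^T ] [ x     ]   [-c ]
  [ A    0  ] [ lambda ] = [ b ]

Solving the linear system:
  x*      = (-1.3633, 0.5667, -1.1911)
  lambda* = (1.2817)
  f(x*)   = 1.9769

x* = (-1.3633, 0.5667, -1.1911), lambda* = (1.2817)


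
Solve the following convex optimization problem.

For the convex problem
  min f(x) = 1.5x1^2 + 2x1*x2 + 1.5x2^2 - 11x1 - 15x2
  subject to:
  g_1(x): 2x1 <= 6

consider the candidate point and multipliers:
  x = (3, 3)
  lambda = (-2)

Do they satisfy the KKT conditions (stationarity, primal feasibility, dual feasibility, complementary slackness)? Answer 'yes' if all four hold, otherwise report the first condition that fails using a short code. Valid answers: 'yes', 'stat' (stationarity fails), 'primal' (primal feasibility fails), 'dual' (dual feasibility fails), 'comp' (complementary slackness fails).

Gradient of f: grad f(x) = Q x + c = (4, 0)
Constraint values g_i(x) = a_i^T x - b_i:
  g_1((3, 3)) = 0
Stationarity residual: grad f(x) + sum_i lambda_i a_i = (0, 0)
  -> stationarity OK
Primal feasibility (all g_i <= 0): OK
Dual feasibility (all lambda_i >= 0): FAILS
Complementary slackness (lambda_i * g_i(x) = 0 for all i): OK

Verdict: the first failing condition is dual_feasibility -> dual.

dual


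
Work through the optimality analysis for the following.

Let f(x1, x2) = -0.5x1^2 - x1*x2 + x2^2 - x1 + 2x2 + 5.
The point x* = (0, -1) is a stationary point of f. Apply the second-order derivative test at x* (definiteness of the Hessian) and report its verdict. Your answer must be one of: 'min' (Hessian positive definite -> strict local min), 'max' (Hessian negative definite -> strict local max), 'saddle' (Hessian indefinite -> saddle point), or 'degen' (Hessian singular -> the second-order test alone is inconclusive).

Compute the Hessian H = grad^2 f:
  H = [[-1, -1], [-1, 2]]
Verify stationarity: grad f(x*) = H x* + g = (0, 0).
Eigenvalues of H: -1.3028, 2.3028.
Eigenvalues have mixed signs, so H is indefinite -> x* is a saddle point.

saddle


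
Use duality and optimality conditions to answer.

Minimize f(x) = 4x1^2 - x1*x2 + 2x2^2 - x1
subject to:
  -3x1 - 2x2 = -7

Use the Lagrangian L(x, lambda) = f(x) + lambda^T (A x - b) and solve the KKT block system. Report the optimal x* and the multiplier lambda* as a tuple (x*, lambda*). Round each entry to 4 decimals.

Form the Lagrangian:
  L(x, lambda) = (1/2) x^T Q x + c^T x + lambda^T (A x - b)
Stationarity (grad_x L = 0): Q x + c + A^T lambda = 0.
Primal feasibility: A x = b.

This gives the KKT block system:
  [ Q   A^T ] [ x     ]   [-c ]
  [ A    0  ] [ lambda ] = [ b ]

Solving the linear system:
  x*      = (1.275, 1.5875)
  lambda* = (2.5375)
  f(x*)   = 8.2438

x* = (1.275, 1.5875), lambda* = (2.5375)


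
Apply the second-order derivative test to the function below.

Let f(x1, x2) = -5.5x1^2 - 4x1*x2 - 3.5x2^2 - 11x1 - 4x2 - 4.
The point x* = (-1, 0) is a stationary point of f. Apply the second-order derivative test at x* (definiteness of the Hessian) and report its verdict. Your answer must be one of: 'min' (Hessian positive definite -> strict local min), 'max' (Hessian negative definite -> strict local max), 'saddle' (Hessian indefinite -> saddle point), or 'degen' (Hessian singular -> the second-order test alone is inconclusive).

Compute the Hessian H = grad^2 f:
  H = [[-11, -4], [-4, -7]]
Verify stationarity: grad f(x*) = H x* + g = (0, 0).
Eigenvalues of H: -13.4721, -4.5279.
Both eigenvalues < 0, so H is negative definite -> x* is a strict local max.

max


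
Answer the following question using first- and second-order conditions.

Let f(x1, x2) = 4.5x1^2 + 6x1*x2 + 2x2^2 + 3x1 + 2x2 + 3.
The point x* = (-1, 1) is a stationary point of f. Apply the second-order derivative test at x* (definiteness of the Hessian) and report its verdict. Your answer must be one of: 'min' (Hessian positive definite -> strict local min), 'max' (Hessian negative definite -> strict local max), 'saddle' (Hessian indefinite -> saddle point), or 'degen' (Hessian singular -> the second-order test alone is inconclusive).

Compute the Hessian H = grad^2 f:
  H = [[9, 6], [6, 4]]
Verify stationarity: grad f(x*) = H x* + g = (0, 0).
Eigenvalues of H: 0, 13.
H has a zero eigenvalue (singular; positive semidefinite but not definite), so H is neither positive definite, negative definite, nor indefinite. The second-order test alone is inconclusive -> degen.
(Indeed, f is constant along the null direction of H through x*, so x* is not a strict local extremum.)

degen


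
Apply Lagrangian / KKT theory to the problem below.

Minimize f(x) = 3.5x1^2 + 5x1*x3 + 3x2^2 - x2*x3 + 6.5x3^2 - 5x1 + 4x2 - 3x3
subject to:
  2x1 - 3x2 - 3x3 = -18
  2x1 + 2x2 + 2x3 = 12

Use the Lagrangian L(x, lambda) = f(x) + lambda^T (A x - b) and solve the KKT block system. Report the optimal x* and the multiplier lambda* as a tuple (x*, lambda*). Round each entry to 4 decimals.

Form the Lagrangian:
  L(x, lambda) = (1/2) x^T Q x + c^T x + lambda^T (A x - b)
Stationarity (grad_x L = 0): Q x + c + A^T lambda = 0.
Primal feasibility: A x = b.

This gives the KKT block system:
  [ Q   A^T ] [ x     ]   [-c ]
  [ A    0  ] [ lambda ] = [ b ]

Solving the linear system:
  x*      = (0, 3.6667, 2.3333)
  lambda* = (3.4, -6.7333)
  f(x*)   = 74.8333

x* = (0, 3.6667, 2.3333), lambda* = (3.4, -6.7333)


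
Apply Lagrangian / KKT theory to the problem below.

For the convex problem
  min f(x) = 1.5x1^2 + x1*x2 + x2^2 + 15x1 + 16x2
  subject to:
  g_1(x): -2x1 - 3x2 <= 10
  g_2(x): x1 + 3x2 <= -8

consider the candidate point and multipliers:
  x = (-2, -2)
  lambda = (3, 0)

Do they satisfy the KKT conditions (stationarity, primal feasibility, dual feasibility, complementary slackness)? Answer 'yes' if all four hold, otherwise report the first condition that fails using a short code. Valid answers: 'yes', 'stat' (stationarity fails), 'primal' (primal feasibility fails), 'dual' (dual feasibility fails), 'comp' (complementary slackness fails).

Gradient of f: grad f(x) = Q x + c = (7, 10)
Constraint values g_i(x) = a_i^T x - b_i:
  g_1((-2, -2)) = 0
  g_2((-2, -2)) = 0
Stationarity residual: grad f(x) + sum_i lambda_i a_i = (1, 1)
  -> stationarity FAILS
Primal feasibility (all g_i <= 0): OK
Dual feasibility (all lambda_i >= 0): OK
Complementary slackness (lambda_i * g_i(x) = 0 for all i): OK

Verdict: the first failing condition is stationarity -> stat.

stat


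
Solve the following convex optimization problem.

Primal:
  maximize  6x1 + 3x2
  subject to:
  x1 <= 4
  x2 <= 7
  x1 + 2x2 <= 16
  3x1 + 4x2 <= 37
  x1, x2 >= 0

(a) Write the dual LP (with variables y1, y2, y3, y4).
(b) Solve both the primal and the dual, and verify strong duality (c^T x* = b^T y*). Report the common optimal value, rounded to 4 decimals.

The standard primal-dual pair for 'max c^T x s.t. A x <= b, x >= 0' is:
  Dual:  min b^T y  s.t.  A^T y >= c,  y >= 0.

So the dual LP is:
  minimize  4y1 + 7y2 + 16y3 + 37y4
  subject to:
    y1 + y3 + 3y4 >= 6
    y2 + 2y3 + 4y4 >= 3
    y1, y2, y3, y4 >= 0

Solving the primal: x* = (4, 6).
  primal value c^T x* = 42.
Solving the dual: y* = (4.5, 0, 1.5, 0).
  dual value b^T y* = 42.
Strong duality: c^T x* = b^T y*. Confirmed.

42


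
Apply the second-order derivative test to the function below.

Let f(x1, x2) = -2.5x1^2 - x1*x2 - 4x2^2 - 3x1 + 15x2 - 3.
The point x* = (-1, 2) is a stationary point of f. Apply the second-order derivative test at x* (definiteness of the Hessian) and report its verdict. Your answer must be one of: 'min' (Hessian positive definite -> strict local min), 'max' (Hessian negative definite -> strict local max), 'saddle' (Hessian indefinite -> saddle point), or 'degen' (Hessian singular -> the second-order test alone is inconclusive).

Compute the Hessian H = grad^2 f:
  H = [[-5, -1], [-1, -8]]
Verify stationarity: grad f(x*) = H x* + g = (0, 0).
Eigenvalues of H: -8.3028, -4.6972.
Both eigenvalues < 0, so H is negative definite -> x* is a strict local max.

max


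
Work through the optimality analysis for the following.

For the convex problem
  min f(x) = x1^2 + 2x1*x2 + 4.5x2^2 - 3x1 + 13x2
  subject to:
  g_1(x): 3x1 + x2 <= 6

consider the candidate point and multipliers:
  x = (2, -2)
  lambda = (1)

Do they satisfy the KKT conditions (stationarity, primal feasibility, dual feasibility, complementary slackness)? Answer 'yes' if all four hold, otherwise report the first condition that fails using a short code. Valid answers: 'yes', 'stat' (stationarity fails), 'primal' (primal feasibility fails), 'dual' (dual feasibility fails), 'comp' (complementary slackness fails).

Gradient of f: grad f(x) = Q x + c = (-3, -1)
Constraint values g_i(x) = a_i^T x - b_i:
  g_1((2, -2)) = -2
Stationarity residual: grad f(x) + sum_i lambda_i a_i = (0, 0)
  -> stationarity OK
Primal feasibility (all g_i <= 0): OK
Dual feasibility (all lambda_i >= 0): OK
Complementary slackness (lambda_i * g_i(x) = 0 for all i): FAILS

Verdict: the first failing condition is complementary_slackness -> comp.

comp


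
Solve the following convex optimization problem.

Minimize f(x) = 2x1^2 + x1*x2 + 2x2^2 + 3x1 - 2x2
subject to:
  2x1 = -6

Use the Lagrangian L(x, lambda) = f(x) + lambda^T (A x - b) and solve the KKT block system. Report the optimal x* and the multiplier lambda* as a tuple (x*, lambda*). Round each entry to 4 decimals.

Form the Lagrangian:
  L(x, lambda) = (1/2) x^T Q x + c^T x + lambda^T (A x - b)
Stationarity (grad_x L = 0): Q x + c + A^T lambda = 0.
Primal feasibility: A x = b.

This gives the KKT block system:
  [ Q   A^T ] [ x     ]   [-c ]
  [ A    0  ] [ lambda ] = [ b ]

Solving the linear system:
  x*      = (-3, 1.25)
  lambda* = (3.875)
  f(x*)   = 5.875

x* = (-3, 1.25), lambda* = (3.875)


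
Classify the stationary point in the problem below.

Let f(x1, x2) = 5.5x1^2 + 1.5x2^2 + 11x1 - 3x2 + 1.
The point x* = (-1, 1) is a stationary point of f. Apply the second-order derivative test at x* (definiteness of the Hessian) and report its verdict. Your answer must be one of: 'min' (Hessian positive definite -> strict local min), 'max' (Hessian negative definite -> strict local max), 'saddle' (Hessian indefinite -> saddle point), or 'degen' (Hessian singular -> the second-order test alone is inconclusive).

Compute the Hessian H = grad^2 f:
  H = [[11, 0], [0, 3]]
Verify stationarity: grad f(x*) = H x* + g = (0, 0).
Eigenvalues of H: 3, 11.
Both eigenvalues > 0, so H is positive definite -> x* is a strict local min.

min


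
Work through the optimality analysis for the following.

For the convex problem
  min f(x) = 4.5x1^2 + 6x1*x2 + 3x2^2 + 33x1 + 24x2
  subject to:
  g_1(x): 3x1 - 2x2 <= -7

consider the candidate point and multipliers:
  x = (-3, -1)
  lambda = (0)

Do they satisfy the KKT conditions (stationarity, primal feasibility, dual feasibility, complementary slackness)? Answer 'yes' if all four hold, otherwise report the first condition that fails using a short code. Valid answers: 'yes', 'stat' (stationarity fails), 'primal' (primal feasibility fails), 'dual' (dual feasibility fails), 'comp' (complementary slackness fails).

Gradient of f: grad f(x) = Q x + c = (0, 0)
Constraint values g_i(x) = a_i^T x - b_i:
  g_1((-3, -1)) = 0
Stationarity residual: grad f(x) + sum_i lambda_i a_i = (0, 0)
  -> stationarity OK
Primal feasibility (all g_i <= 0): OK
Dual feasibility (all lambda_i >= 0): OK
Complementary slackness (lambda_i * g_i(x) = 0 for all i): OK

Verdict: yes, KKT holds.

yes


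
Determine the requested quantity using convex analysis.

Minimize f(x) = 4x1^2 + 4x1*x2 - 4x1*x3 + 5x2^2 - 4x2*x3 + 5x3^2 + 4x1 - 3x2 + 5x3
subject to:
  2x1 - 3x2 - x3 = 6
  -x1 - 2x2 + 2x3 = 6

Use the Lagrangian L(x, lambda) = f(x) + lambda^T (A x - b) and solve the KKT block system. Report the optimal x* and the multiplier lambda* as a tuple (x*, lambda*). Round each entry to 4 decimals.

Form the Lagrangian:
  L(x, lambda) = (1/2) x^T Q x + c^T x + lambda^T (A x - b)
Stationarity (grad_x L = 0): Q x + c + A^T lambda = 0.
Primal feasibility: A x = b.

This gives the KKT block system:
  [ Q   A^T ] [ x     ]   [-c ]
  [ A    0  ] [ lambda ] = [ b ]

Solving the linear system:
  x*      = (-0.012, -2.2545, 0.7395)
  lambda* = (-1.7725, -11.6168)
  f(x*)   = 45.3743

x* = (-0.012, -2.2545, 0.7395), lambda* = (-1.7725, -11.6168)


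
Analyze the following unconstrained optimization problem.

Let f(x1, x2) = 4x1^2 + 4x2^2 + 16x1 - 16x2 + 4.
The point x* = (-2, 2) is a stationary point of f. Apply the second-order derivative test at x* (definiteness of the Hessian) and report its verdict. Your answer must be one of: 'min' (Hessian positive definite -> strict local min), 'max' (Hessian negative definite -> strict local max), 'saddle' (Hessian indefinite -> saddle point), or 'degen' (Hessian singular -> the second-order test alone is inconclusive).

Compute the Hessian H = grad^2 f:
  H = [[8, 0], [0, 8]]
Verify stationarity: grad f(x*) = H x* + g = (0, 0).
Eigenvalues of H: 8, 8.
Both eigenvalues > 0, so H is positive definite -> x* is a strict local min.

min


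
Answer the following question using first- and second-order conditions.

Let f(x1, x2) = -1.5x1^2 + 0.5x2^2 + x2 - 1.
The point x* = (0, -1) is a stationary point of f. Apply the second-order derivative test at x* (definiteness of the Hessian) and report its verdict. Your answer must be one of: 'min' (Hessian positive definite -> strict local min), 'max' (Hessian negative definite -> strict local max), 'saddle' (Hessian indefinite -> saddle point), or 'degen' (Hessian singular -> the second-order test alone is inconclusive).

Compute the Hessian H = grad^2 f:
  H = [[-3, 0], [0, 1]]
Verify stationarity: grad f(x*) = H x* + g = (0, 0).
Eigenvalues of H: -3, 1.
Eigenvalues have mixed signs, so H is indefinite -> x* is a saddle point.

saddle


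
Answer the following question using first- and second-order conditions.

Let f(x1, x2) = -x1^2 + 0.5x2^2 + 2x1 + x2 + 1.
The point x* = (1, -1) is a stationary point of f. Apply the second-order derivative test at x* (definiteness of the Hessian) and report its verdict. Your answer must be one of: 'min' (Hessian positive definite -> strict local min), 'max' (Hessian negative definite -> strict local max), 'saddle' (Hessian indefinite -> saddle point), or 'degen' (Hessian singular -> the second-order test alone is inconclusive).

Compute the Hessian H = grad^2 f:
  H = [[-2, 0], [0, 1]]
Verify stationarity: grad f(x*) = H x* + g = (0, 0).
Eigenvalues of H: -2, 1.
Eigenvalues have mixed signs, so H is indefinite -> x* is a saddle point.

saddle


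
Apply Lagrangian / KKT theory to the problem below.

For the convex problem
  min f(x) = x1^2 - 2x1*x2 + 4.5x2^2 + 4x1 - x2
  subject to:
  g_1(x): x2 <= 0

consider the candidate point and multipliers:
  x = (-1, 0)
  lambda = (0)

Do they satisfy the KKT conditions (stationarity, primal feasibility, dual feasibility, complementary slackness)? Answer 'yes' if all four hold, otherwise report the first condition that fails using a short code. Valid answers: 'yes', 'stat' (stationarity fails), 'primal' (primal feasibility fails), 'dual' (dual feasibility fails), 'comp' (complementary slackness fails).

Gradient of f: grad f(x) = Q x + c = (2, 1)
Constraint values g_i(x) = a_i^T x - b_i:
  g_1((-1, 0)) = 0
Stationarity residual: grad f(x) + sum_i lambda_i a_i = (2, 1)
  -> stationarity FAILS
Primal feasibility (all g_i <= 0): OK
Dual feasibility (all lambda_i >= 0): OK
Complementary slackness (lambda_i * g_i(x) = 0 for all i): OK

Verdict: the first failing condition is stationarity -> stat.

stat


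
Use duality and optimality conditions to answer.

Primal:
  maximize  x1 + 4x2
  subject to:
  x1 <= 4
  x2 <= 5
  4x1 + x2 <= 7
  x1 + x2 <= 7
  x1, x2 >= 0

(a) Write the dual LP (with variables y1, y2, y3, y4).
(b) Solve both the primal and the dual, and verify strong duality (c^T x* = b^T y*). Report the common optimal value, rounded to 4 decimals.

The standard primal-dual pair for 'max c^T x s.t. A x <= b, x >= 0' is:
  Dual:  min b^T y  s.t.  A^T y >= c,  y >= 0.

So the dual LP is:
  minimize  4y1 + 5y2 + 7y3 + 7y4
  subject to:
    y1 + 4y3 + y4 >= 1
    y2 + y3 + y4 >= 4
    y1, y2, y3, y4 >= 0

Solving the primal: x* = (0.5, 5).
  primal value c^T x* = 20.5.
Solving the dual: y* = (0, 3.75, 0.25, 0).
  dual value b^T y* = 20.5.
Strong duality: c^T x* = b^T y*. Confirmed.

20.5


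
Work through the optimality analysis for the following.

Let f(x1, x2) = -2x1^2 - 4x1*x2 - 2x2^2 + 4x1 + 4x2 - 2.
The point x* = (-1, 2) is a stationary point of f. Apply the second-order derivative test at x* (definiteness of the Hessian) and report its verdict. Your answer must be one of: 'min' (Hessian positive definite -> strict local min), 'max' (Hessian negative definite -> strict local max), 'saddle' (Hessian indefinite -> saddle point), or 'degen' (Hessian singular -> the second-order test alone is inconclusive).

Compute the Hessian H = grad^2 f:
  H = [[-4, -4], [-4, -4]]
Verify stationarity: grad f(x*) = H x* + g = (0, 0).
Eigenvalues of H: -8, 0.
H has a zero eigenvalue (singular; negative semidefinite but not definite), so H is neither positive definite, negative definite, nor indefinite. The second-order test alone is inconclusive -> degen.
(Indeed, f is constant along the null direction of H through x*, so x* is not a strict local extremum.)

degen


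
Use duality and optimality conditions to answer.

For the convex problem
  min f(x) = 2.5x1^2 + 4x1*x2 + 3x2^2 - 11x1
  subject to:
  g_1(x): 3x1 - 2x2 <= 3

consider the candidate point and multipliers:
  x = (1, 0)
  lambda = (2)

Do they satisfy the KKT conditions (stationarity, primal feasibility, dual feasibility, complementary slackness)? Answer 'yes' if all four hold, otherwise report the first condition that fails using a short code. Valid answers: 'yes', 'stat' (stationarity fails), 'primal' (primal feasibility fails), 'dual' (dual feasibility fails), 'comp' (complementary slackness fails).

Gradient of f: grad f(x) = Q x + c = (-6, 4)
Constraint values g_i(x) = a_i^T x - b_i:
  g_1((1, 0)) = 0
Stationarity residual: grad f(x) + sum_i lambda_i a_i = (0, 0)
  -> stationarity OK
Primal feasibility (all g_i <= 0): OK
Dual feasibility (all lambda_i >= 0): OK
Complementary slackness (lambda_i * g_i(x) = 0 for all i): OK

Verdict: yes, KKT holds.

yes


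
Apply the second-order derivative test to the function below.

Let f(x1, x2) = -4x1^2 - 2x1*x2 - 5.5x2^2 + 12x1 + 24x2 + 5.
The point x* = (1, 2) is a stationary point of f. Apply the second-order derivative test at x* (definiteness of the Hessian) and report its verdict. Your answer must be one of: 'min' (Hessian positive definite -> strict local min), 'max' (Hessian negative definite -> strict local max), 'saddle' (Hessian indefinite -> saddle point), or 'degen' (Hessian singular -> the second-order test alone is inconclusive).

Compute the Hessian H = grad^2 f:
  H = [[-8, -2], [-2, -11]]
Verify stationarity: grad f(x*) = H x* + g = (0, 0).
Eigenvalues of H: -12, -7.
Both eigenvalues < 0, so H is negative definite -> x* is a strict local max.

max


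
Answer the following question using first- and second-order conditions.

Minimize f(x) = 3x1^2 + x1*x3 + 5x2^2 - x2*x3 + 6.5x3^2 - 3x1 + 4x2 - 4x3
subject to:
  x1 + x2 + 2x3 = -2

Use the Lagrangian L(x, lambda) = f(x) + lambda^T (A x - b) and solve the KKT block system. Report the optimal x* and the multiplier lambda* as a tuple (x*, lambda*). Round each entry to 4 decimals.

Form the Lagrangian:
  L(x, lambda) = (1/2) x^T Q x + c^T x + lambda^T (A x - b)
Stationarity (grad_x L = 0): Q x + c + A^T lambda = 0.
Primal feasibility: A x = b.

This gives the KKT block system:
  [ Q   A^T ] [ x     ]   [-c ]
  [ A    0  ] [ lambda ] = [ b ]

Solving the linear system:
  x*      = (-0.1893, -0.9042, -0.4533)
  lambda* = (4.5888)
  f(x*)   = 3.9708

x* = (-0.1893, -0.9042, -0.4533), lambda* = (4.5888)


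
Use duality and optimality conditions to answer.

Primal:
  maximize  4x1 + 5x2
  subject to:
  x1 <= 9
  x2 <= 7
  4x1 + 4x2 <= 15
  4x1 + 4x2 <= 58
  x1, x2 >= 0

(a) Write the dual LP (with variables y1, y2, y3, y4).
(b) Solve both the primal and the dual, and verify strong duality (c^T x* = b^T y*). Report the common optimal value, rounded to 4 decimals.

The standard primal-dual pair for 'max c^T x s.t. A x <= b, x >= 0' is:
  Dual:  min b^T y  s.t.  A^T y >= c,  y >= 0.

So the dual LP is:
  minimize  9y1 + 7y2 + 15y3 + 58y4
  subject to:
    y1 + 4y3 + 4y4 >= 4
    y2 + 4y3 + 4y4 >= 5
    y1, y2, y3, y4 >= 0

Solving the primal: x* = (0, 3.75).
  primal value c^T x* = 18.75.
Solving the dual: y* = (0, 0, 1.25, 0).
  dual value b^T y* = 18.75.
Strong duality: c^T x* = b^T y*. Confirmed.

18.75


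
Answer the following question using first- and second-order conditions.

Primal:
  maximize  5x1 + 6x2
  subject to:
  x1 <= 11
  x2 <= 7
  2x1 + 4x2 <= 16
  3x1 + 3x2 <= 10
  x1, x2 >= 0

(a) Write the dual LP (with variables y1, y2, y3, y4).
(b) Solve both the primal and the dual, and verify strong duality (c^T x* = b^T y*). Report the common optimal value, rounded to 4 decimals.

The standard primal-dual pair for 'max c^T x s.t. A x <= b, x >= 0' is:
  Dual:  min b^T y  s.t.  A^T y >= c,  y >= 0.

So the dual LP is:
  minimize  11y1 + 7y2 + 16y3 + 10y4
  subject to:
    y1 + 2y3 + 3y4 >= 5
    y2 + 4y3 + 3y4 >= 6
    y1, y2, y3, y4 >= 0

Solving the primal: x* = (0, 3.3333).
  primal value c^T x* = 20.
Solving the dual: y* = (0, 0, 0, 2).
  dual value b^T y* = 20.
Strong duality: c^T x* = b^T y*. Confirmed.

20


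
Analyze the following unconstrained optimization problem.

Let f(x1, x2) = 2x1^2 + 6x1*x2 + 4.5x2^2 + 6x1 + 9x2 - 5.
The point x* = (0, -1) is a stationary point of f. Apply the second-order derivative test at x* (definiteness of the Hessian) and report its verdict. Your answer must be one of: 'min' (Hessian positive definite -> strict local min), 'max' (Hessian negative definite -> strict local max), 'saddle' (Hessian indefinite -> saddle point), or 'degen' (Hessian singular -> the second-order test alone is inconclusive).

Compute the Hessian H = grad^2 f:
  H = [[4, 6], [6, 9]]
Verify stationarity: grad f(x*) = H x* + g = (0, 0).
Eigenvalues of H: 0, 13.
H has a zero eigenvalue (singular; positive semidefinite but not definite), so H is neither positive definite, negative definite, nor indefinite. The second-order test alone is inconclusive -> degen.
(Indeed, f is constant along the null direction of H through x*, so x* is not a strict local extremum.)

degen


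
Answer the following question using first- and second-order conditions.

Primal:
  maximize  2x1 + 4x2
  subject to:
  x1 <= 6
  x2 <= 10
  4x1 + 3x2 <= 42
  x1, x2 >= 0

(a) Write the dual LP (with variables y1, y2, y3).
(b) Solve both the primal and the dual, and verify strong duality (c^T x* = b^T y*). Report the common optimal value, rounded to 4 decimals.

The standard primal-dual pair for 'max c^T x s.t. A x <= b, x >= 0' is:
  Dual:  min b^T y  s.t.  A^T y >= c,  y >= 0.

So the dual LP is:
  minimize  6y1 + 10y2 + 42y3
  subject to:
    y1 + 4y3 >= 2
    y2 + 3y3 >= 4
    y1, y2, y3 >= 0

Solving the primal: x* = (3, 10).
  primal value c^T x* = 46.
Solving the dual: y* = (0, 2.5, 0.5).
  dual value b^T y* = 46.
Strong duality: c^T x* = b^T y*. Confirmed.

46


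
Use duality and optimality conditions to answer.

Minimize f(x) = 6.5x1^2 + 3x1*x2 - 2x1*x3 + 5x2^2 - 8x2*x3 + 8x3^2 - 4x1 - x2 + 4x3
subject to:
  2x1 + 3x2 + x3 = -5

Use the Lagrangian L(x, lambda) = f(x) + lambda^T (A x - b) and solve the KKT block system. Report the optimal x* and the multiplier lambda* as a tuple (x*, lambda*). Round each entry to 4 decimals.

Form the Lagrangian:
  L(x, lambda) = (1/2) x^T Q x + c^T x + lambda^T (A x - b)
Stationarity (grad_x L = 0): Q x + c + A^T lambda = 0.
Primal feasibility: A x = b.

This gives the KKT block system:
  [ Q   A^T ] [ x     ]   [-c ]
  [ A    0  ] [ lambda ] = [ b ]

Solving the linear system:
  x*      = (0.1546, -1.4144, -1.066)
  lambda* = (2.0506)
  f(x*)   = 3.3924

x* = (0.1546, -1.4144, -1.066), lambda* = (2.0506)


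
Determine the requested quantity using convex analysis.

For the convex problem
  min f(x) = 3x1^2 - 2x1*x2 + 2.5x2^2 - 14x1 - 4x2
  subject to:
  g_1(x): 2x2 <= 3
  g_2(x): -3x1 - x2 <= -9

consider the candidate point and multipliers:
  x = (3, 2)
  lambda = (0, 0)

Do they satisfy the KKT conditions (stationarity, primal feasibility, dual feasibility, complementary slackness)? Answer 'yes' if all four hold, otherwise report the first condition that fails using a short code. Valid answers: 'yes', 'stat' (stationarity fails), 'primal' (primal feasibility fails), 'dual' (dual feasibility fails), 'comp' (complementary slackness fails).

Gradient of f: grad f(x) = Q x + c = (0, 0)
Constraint values g_i(x) = a_i^T x - b_i:
  g_1((3, 2)) = 1
  g_2((3, 2)) = -2
Stationarity residual: grad f(x) + sum_i lambda_i a_i = (0, 0)
  -> stationarity OK
Primal feasibility (all g_i <= 0): FAILS
Dual feasibility (all lambda_i >= 0): OK
Complementary slackness (lambda_i * g_i(x) = 0 for all i): OK

Verdict: the first failing condition is primal_feasibility -> primal.

primal


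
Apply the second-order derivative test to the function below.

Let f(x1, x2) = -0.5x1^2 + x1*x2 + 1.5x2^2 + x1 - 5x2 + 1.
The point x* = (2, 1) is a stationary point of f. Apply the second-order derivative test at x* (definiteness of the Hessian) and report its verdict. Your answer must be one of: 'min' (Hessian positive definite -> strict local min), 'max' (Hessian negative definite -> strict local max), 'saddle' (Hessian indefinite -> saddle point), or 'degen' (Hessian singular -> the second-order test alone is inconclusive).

Compute the Hessian H = grad^2 f:
  H = [[-1, 1], [1, 3]]
Verify stationarity: grad f(x*) = H x* + g = (0, 0).
Eigenvalues of H: -1.2361, 3.2361.
Eigenvalues have mixed signs, so H is indefinite -> x* is a saddle point.

saddle


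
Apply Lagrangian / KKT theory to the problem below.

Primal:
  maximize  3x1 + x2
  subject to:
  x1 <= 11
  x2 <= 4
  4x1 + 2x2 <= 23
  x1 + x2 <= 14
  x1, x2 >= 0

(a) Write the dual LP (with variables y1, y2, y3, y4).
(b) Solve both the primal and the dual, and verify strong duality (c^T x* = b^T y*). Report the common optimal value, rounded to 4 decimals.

The standard primal-dual pair for 'max c^T x s.t. A x <= b, x >= 0' is:
  Dual:  min b^T y  s.t.  A^T y >= c,  y >= 0.

So the dual LP is:
  minimize  11y1 + 4y2 + 23y3 + 14y4
  subject to:
    y1 + 4y3 + y4 >= 3
    y2 + 2y3 + y4 >= 1
    y1, y2, y3, y4 >= 0

Solving the primal: x* = (5.75, 0).
  primal value c^T x* = 17.25.
Solving the dual: y* = (0, 0, 0.75, 0).
  dual value b^T y* = 17.25.
Strong duality: c^T x* = b^T y*. Confirmed.

17.25


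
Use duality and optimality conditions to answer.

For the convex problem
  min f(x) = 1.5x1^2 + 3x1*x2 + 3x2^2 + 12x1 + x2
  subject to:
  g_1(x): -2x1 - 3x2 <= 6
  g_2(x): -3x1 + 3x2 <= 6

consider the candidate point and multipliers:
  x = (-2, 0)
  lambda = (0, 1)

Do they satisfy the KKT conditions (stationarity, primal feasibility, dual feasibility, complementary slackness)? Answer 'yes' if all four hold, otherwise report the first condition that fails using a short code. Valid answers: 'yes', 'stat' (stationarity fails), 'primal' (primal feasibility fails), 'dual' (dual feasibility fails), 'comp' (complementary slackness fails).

Gradient of f: grad f(x) = Q x + c = (6, -5)
Constraint values g_i(x) = a_i^T x - b_i:
  g_1((-2, 0)) = -2
  g_2((-2, 0)) = 0
Stationarity residual: grad f(x) + sum_i lambda_i a_i = (3, -2)
  -> stationarity FAILS
Primal feasibility (all g_i <= 0): OK
Dual feasibility (all lambda_i >= 0): OK
Complementary slackness (lambda_i * g_i(x) = 0 for all i): OK

Verdict: the first failing condition is stationarity -> stat.

stat


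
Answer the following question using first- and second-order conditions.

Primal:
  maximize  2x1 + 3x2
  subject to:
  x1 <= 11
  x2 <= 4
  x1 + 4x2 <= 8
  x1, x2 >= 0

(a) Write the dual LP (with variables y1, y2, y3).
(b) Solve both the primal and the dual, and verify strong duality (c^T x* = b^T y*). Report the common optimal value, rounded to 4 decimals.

The standard primal-dual pair for 'max c^T x s.t. A x <= b, x >= 0' is:
  Dual:  min b^T y  s.t.  A^T y >= c,  y >= 0.

So the dual LP is:
  minimize  11y1 + 4y2 + 8y3
  subject to:
    y1 + y3 >= 2
    y2 + 4y3 >= 3
    y1, y2, y3 >= 0

Solving the primal: x* = (8, 0).
  primal value c^T x* = 16.
Solving the dual: y* = (0, 0, 2).
  dual value b^T y* = 16.
Strong duality: c^T x* = b^T y*. Confirmed.

16


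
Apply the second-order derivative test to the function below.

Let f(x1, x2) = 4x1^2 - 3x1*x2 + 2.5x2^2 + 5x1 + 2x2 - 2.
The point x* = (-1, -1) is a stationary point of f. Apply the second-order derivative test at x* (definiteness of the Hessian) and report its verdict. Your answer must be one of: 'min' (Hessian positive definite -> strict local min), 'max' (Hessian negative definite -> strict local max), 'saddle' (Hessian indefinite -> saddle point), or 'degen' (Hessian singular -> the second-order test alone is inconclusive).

Compute the Hessian H = grad^2 f:
  H = [[8, -3], [-3, 5]]
Verify stationarity: grad f(x*) = H x* + g = (0, 0).
Eigenvalues of H: 3.1459, 9.8541.
Both eigenvalues > 0, so H is positive definite -> x* is a strict local min.

min


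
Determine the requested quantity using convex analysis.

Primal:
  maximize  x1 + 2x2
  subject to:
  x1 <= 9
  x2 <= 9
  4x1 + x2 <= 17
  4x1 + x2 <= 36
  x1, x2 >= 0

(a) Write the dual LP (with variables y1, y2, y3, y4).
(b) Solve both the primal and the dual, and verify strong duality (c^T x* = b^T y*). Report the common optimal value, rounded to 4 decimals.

The standard primal-dual pair for 'max c^T x s.t. A x <= b, x >= 0' is:
  Dual:  min b^T y  s.t.  A^T y >= c,  y >= 0.

So the dual LP is:
  minimize  9y1 + 9y2 + 17y3 + 36y4
  subject to:
    y1 + 4y3 + 4y4 >= 1
    y2 + y3 + y4 >= 2
    y1, y2, y3, y4 >= 0

Solving the primal: x* = (2, 9).
  primal value c^T x* = 20.
Solving the dual: y* = (0, 1.75, 0.25, 0).
  dual value b^T y* = 20.
Strong duality: c^T x* = b^T y*. Confirmed.

20


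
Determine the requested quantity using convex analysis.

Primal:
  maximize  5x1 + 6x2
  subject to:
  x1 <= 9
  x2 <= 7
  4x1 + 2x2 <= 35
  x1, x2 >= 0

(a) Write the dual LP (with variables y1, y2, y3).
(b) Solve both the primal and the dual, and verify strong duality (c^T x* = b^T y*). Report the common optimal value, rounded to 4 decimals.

The standard primal-dual pair for 'max c^T x s.t. A x <= b, x >= 0' is:
  Dual:  min b^T y  s.t.  A^T y >= c,  y >= 0.

So the dual LP is:
  minimize  9y1 + 7y2 + 35y3
  subject to:
    y1 + 4y3 >= 5
    y2 + 2y3 >= 6
    y1, y2, y3 >= 0

Solving the primal: x* = (5.25, 7).
  primal value c^T x* = 68.25.
Solving the dual: y* = (0, 3.5, 1.25).
  dual value b^T y* = 68.25.
Strong duality: c^T x* = b^T y*. Confirmed.

68.25


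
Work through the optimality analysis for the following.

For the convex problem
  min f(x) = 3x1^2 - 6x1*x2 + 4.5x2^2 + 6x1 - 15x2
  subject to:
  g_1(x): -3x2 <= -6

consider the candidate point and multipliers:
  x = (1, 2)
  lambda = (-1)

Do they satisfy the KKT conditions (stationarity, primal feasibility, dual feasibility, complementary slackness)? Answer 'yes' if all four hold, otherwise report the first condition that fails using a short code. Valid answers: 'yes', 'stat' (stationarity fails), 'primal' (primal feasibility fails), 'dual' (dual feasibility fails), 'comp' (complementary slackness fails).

Gradient of f: grad f(x) = Q x + c = (0, -3)
Constraint values g_i(x) = a_i^T x - b_i:
  g_1((1, 2)) = 0
Stationarity residual: grad f(x) + sum_i lambda_i a_i = (0, 0)
  -> stationarity OK
Primal feasibility (all g_i <= 0): OK
Dual feasibility (all lambda_i >= 0): FAILS
Complementary slackness (lambda_i * g_i(x) = 0 for all i): OK

Verdict: the first failing condition is dual_feasibility -> dual.

dual
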